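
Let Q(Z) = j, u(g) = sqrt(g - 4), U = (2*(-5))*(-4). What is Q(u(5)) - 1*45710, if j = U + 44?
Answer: -45626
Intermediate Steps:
U = 40 (U = -10*(-4) = 40)
u(g) = sqrt(-4 + g)
j = 84 (j = 40 + 44 = 84)
Q(Z) = 84
Q(u(5)) - 1*45710 = 84 - 1*45710 = 84 - 45710 = -45626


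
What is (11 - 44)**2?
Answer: 1089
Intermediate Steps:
(11 - 44)**2 = (-33)**2 = 1089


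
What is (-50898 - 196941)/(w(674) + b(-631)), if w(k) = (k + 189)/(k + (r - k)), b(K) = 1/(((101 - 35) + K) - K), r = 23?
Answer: -376219602/56981 ≈ -6602.5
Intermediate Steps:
b(K) = 1/66 (b(K) = 1/((66 + K) - K) = 1/66)
w(k) = 189/23 + k/23 (w(k) = (k + 189)/(k + (23 - k)) = (189 + k)/23 = (189 + k)*(1/23) = 189/23 + k/23)
(-50898 - 196941)/(w(674) + b(-631)) = (-50898 - 196941)/((189/23 + (1/23)*674) + 1/66) = -247839/((189/23 + 674/23) + 1/66) = -247839/(863/23 + 1/66) = -247839/56981/1518 = -247839*1518/56981 = -376219602/56981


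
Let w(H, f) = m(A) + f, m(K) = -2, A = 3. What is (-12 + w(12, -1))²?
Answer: 225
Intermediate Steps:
w(H, f) = -2 + f
(-12 + w(12, -1))² = (-12 + (-2 - 1))² = (-12 - 3)² = (-15)² = 225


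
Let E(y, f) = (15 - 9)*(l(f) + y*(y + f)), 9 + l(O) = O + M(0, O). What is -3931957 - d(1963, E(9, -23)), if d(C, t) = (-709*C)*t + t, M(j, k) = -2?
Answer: -1340027317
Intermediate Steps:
l(O) = -11 + O (l(O) = -9 + (O - 2) = -9 + (-2 + O) = -11 + O)
E(y, f) = -66 + 6*f + 6*y*(f + y) (E(y, f) = (15 - 9)*((-11 + f) + y*(y + f)) = 6*((-11 + f) + y*(f + y)) = 6*(-11 + f + y*(f + y)) = -66 + 6*f + 6*y*(f + y))
d(C, t) = t - 709*C*t (d(C, t) = -709*C*t + t = t - 709*C*t)
-3931957 - d(1963, E(9, -23)) = -3931957 - (-66 + 6*(-23) + 6*9² + 6*(-23)*9)*(1 - 709*1963) = -3931957 - (-66 - 138 + 6*81 - 1242)*(1 - 1391767) = -3931957 - (-66 - 138 + 486 - 1242)*(-1391766) = -3931957 - (-960)*(-1391766) = -3931957 - 1*1336095360 = -3931957 - 1336095360 = -1340027317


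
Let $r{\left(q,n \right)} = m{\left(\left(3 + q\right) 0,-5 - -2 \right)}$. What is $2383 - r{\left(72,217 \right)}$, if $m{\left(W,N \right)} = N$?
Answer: $2386$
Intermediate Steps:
$r{\left(q,n \right)} = -3$ ($r{\left(q,n \right)} = -5 - -2 = -5 + 2 = -3$)
$2383 - r{\left(72,217 \right)} = 2383 - -3 = 2383 + 3 = 2386$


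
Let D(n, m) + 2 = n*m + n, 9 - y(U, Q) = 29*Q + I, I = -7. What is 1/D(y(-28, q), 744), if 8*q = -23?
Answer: 8/592259 ≈ 1.3508e-5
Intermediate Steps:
q = -23/8 (q = (⅛)*(-23) = -23/8 ≈ -2.8750)
y(U, Q) = 16 - 29*Q (y(U, Q) = 9 - (29*Q - 7) = 9 - (-7 + 29*Q) = 9 + (7 - 29*Q) = 16 - 29*Q)
D(n, m) = -2 + n + m*n (D(n, m) = -2 + (n*m + n) = -2 + (m*n + n) = -2 + (n + m*n) = -2 + n + m*n)
1/D(y(-28, q), 744) = 1/(-2 + (16 - 29*(-23/8)) + 744*(16 - 29*(-23/8))) = 1/(-2 + (16 + 667/8) + 744*(16 + 667/8)) = 1/(-2 + 795/8 + 744*(795/8)) = 1/(-2 + 795/8 + 73935) = 1/(592259/8) = 8/592259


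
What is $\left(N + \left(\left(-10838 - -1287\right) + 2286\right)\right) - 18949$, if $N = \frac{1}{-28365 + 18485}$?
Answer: $- \frac{258994321}{9880} \approx -26214.0$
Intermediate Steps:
$N = - \frac{1}{9880}$ ($N = \frac{1}{-9880} = - \frac{1}{9880} \approx -0.00010121$)
$\left(N + \left(\left(-10838 - -1287\right) + 2286\right)\right) - 18949 = \left(- \frac{1}{9880} + \left(\left(-10838 - -1287\right) + 2286\right)\right) - 18949 = \left(- \frac{1}{9880} + \left(\left(-10838 + \left(-33 + 1320\right)\right) + 2286\right)\right) - 18949 = \left(- \frac{1}{9880} + \left(\left(-10838 + 1287\right) + 2286\right)\right) - 18949 = \left(- \frac{1}{9880} + \left(-9551 + 2286\right)\right) - 18949 = \left(- \frac{1}{9880} - 7265\right) - 18949 = - \frac{71778201}{9880} - 18949 = - \frac{258994321}{9880}$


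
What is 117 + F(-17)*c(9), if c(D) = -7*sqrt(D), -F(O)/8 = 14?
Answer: 2469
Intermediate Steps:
F(O) = -112 (F(O) = -8*14 = -112)
117 + F(-17)*c(9) = 117 - (-784)*sqrt(9) = 117 - (-784)*3 = 117 - 112*(-21) = 117 + 2352 = 2469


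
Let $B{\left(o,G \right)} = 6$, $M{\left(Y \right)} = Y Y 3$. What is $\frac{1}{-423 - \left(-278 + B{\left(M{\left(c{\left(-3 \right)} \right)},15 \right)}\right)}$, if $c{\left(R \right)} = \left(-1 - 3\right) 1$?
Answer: $- \frac{1}{151} \approx -0.0066225$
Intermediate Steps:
$c{\left(R \right)} = -4$ ($c{\left(R \right)} = \left(-4\right) 1 = -4$)
$M{\left(Y \right)} = 3 Y^{2}$ ($M{\left(Y \right)} = Y^{2} \cdot 3 = 3 Y^{2}$)
$\frac{1}{-423 - \left(-278 + B{\left(M{\left(c{\left(-3 \right)} \right)},15 \right)}\right)} = \frac{1}{-423 + \left(278 - 6\right)} = \frac{1}{-423 + 272} = \frac{1}{-151} = - \frac{1}{151}$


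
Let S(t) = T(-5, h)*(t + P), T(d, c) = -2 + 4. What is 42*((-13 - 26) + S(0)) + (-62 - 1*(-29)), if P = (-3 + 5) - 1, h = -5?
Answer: -1587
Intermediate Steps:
T(d, c) = 2
P = 1 (P = 2 - 1 = 1)
S(t) = 2 + 2*t (S(t) = 2*(t + 1) = 2*(1 + t) = 2 + 2*t)
42*((-13 - 26) + S(0)) + (-62 - 1*(-29)) = 42*((-13 - 26) + (2 + 2*0)) + (-62 - 1*(-29)) = 42*(-39 + (2 + 0)) + (-62 + 29) = 42*(-39 + 2) - 33 = 42*(-37) - 33 = -1554 - 33 = -1587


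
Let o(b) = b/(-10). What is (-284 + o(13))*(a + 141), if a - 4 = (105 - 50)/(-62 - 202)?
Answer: -660945/16 ≈ -41309.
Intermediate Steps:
o(b) = -b/10 (o(b) = b*(-⅒) = -b/10)
a = 91/24 (a = 4 + (105 - 50)/(-62 - 202) = 4 + 55/(-264) = 4 + 55*(-1/264) = 4 - 5/24 = 91/24 ≈ 3.7917)
(-284 + o(13))*(a + 141) = (-284 - ⅒*13)*(91/24 + 141) = (-284 - 13/10)*(3475/24) = -2853/10*3475/24 = -660945/16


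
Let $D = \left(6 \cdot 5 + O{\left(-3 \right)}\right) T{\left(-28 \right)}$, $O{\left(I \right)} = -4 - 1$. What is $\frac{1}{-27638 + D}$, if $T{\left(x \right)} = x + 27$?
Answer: $- \frac{1}{27663} \approx -3.6149 \cdot 10^{-5}$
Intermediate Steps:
$O{\left(I \right)} = -5$ ($O{\left(I \right)} = -4 - 1 = -5$)
$T{\left(x \right)} = 27 + x$
$D = -25$ ($D = \left(6 \cdot 5 - 5\right) \left(27 - 28\right) = \left(30 - 5\right) \left(-1\right) = 25 \left(-1\right) = -25$)
$\frac{1}{-27638 + D} = \frac{1}{-27638 - 25} = \frac{1}{-27663} = - \frac{1}{27663}$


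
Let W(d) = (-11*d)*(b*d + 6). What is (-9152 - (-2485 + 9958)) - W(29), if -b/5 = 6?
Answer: -292241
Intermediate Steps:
b = -30 (b = -5*6 = -30)
W(d) = -11*d*(6 - 30*d) (W(d) = (-11*d)*(-30*d + 6) = (-11*d)*(6 - 30*d) = -11*d*(6 - 30*d))
(-9152 - (-2485 + 9958)) - W(29) = (-9152 - (-2485 + 9958)) - 66*29*(-1 + 5*29) = (-9152 - 1*7473) - 66*29*(-1 + 145) = (-9152 - 7473) - 66*29*144 = -16625 - 1*275616 = -16625 - 275616 = -292241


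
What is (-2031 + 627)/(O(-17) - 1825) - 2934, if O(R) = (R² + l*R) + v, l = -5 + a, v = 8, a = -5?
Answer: -1991484/679 ≈ -2933.0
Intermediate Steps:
l = -10 (l = -5 - 5 = -10)
O(R) = 8 + R² - 10*R (O(R) = (R² - 10*R) + 8 = 8 + R² - 10*R)
(-2031 + 627)/(O(-17) - 1825) - 2934 = (-2031 + 627)/((8 + (-17)² - 10*(-17)) - 1825) - 2934 = -1404/((8 + 289 + 170) - 1825) - 2934 = -1404/(467 - 1825) - 2934 = -1404/(-1358) - 2934 = -1404*(-1/1358) - 2934 = 702/679 - 2934 = -1991484/679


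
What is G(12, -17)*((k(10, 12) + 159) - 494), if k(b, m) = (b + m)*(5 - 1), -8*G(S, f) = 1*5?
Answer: 1235/8 ≈ 154.38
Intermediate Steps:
G(S, f) = -5/8
k(b, m) = 4*b + 4*m (k(b, m) = (b + m)*4 = 4*b + 4*m)
G(12, -17)*((k(10, 12) + 159) - 494) = -5*(((4*10 + 4*12) + 159) - 494)/8 = -5*(((40 + 48) + 159) - 494)/8 = -5*((88 + 159) - 494)/8 = -5*(247 - 494)/8 = -5/8*(-247) = 1235/8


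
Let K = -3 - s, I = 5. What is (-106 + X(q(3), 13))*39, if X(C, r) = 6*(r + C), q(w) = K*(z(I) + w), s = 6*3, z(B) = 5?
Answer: -40404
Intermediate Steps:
s = 18
K = -21 (K = -3 - 1*18 = -3 - 18 = -21)
q(w) = -105 - 21*w (q(w) = -21*(5 + w) = -105 - 21*w)
X(C, r) = 6*C + 6*r (X(C, r) = 6*(C + r) = 6*C + 6*r)
(-106 + X(q(3), 13))*39 = (-106 + (6*(-105 - 21*3) + 6*13))*39 = (-106 + (6*(-105 - 63) + 78))*39 = (-106 + (6*(-168) + 78))*39 = (-106 + (-1008 + 78))*39 = (-106 - 930)*39 = -1036*39 = -40404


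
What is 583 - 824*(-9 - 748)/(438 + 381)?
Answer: 1101245/819 ≈ 1344.6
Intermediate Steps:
583 - 824*(-9 - 748)/(438 + 381) = 583 - (-623768)/819 = 583 - 824*(-757/819) = 583 + 623768/819 = 1101245/819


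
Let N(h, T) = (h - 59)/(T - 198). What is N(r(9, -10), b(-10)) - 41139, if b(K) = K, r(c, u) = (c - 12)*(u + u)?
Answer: -8556913/208 ≈ -41139.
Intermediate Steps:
r(c, u) = 2*u*(-12 + c) (r(c, u) = (-12 + c)*(2*u) = 2*u*(-12 + c))
N(h, T) = (-59 + h)/(-198 + T)
N(r(9, -10), b(-10)) - 41139 = (-59 + 2*(-10)*(-12 + 9))/(-198 - 10) - 41139 = (-59 + 2*(-10)*(-3))/(-208) - 41139 = -(-59 + 60)/208 - 41139 = -1/208*1 - 41139 = -1/208 - 41139 = -8556913/208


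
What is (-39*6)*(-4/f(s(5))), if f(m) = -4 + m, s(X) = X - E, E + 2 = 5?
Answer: -468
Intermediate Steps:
E = 3 (E = -2 + 5 = 3)
s(X) = -3 + X (s(X) = X - 1*3 = X - 3 = -3 + X)
(-39*6)*(-4/f(s(5))) = (-39*6)*(-4/(-4 + (-3 + 5))) = -(-936)/(-4 + 2) = -(-936)/(-2) = -(-936)*(-1)/2 = -234*2 = -468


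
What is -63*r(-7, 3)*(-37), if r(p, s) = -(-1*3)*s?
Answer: 20979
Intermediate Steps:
r(p, s) = 3*s (r(p, s) = -(-3)*s = 3*s)
-63*r(-7, 3)*(-37) = -189*3*(-37) = -63*9*(-37) = -567*(-37) = 20979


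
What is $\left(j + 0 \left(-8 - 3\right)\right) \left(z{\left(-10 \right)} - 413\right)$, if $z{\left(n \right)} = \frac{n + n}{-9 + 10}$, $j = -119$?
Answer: $51527$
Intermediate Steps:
$z{\left(n \right)} = 2 n$ ($z{\left(n \right)} = \frac{2 n}{1} = 2 n 1 = 2 n$)
$\left(j + 0 \left(-8 - 3\right)\right) \left(z{\left(-10 \right)} - 413\right) = \left(-119 + 0 \left(-8 - 3\right)\right) \left(2 \left(-10\right) - 413\right) = \left(-119 + 0 \left(-11\right)\right) \left(-20 - 413\right) = \left(-119 + 0\right) \left(-433\right) = \left(-119\right) \left(-433\right) = 51527$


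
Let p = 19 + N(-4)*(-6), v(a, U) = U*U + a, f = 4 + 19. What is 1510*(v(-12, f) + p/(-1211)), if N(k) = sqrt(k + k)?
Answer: 945362680/1211 + 18120*I*sqrt(2)/1211 ≈ 7.8065e+5 + 21.161*I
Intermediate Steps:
N(k) = sqrt(2)*sqrt(k) (N(k) = sqrt(2*k) = sqrt(2)*sqrt(k))
f = 23
v(a, U) = a + U**2 (v(a, U) = U**2 + a = a + U**2)
p = 19 - 12*I*sqrt(2) (p = 19 + (sqrt(2)*sqrt(-4))*(-6) = 19 + (sqrt(2)*(2*I))*(-6) = 19 + (2*I*sqrt(2))*(-6) = 19 - 12*I*sqrt(2) ≈ 19.0 - 16.971*I)
1510*(v(-12, f) + p/(-1211)) = 1510*((-12 + 23**2) + (19 - 12*I*sqrt(2))/(-1211)) = 1510*((-12 + 529) + (19 - 12*I*sqrt(2))*(-1/1211)) = 1510*(517 + (-19/1211 + 12*I*sqrt(2)/1211)) = 1510*(626068/1211 + 12*I*sqrt(2)/1211) = 945362680/1211 + 18120*I*sqrt(2)/1211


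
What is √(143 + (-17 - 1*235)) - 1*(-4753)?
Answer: 4753 + I*√109 ≈ 4753.0 + 10.44*I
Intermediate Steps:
√(143 + (-17 - 1*235)) - 1*(-4753) = √(143 + (-17 - 235)) + 4753 = √(143 - 252) + 4753 = √(-109) + 4753 = I*√109 + 4753 = 4753 + I*√109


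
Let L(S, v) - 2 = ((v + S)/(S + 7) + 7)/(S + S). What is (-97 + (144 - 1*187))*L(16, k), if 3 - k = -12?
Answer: -7280/23 ≈ -316.52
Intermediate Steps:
k = 15 (k = 3 - 1*(-12) = 3 + 12 = 15)
L(S, v) = 2 + (7 + (S + v)/(7 + S))/(2*S) (L(S, v) = 2 + ((v + S)/(S + 7) + 7)/(S + S) = 2 + ((S + v)/(7 + S) + 7)/((2*S)) = 2 + ((S + v)/(7 + S) + 7)*(1/(2*S)) = 2 + (7 + (S + v)/(7 + S))*(1/(2*S)) = 2 + (7 + (S + v)/(7 + S))/(2*S))
(-97 + (144 - 1*187))*L(16, k) = (-97 + (144 - 1*187))*((½)*(49 + 15 + 4*16² + 36*16)/(16*(7 + 16))) = (-97 + (144 - 187))*((½)*(1/16)*(49 + 15 + 4*256 + 576)/23) = (-97 - 43)*((½)*(1/16)*(1/23)*(49 + 15 + 1024 + 576)) = -70*1664/(16*23) = -140*52/23 = -7280/23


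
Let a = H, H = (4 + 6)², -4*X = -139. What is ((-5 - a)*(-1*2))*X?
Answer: 14595/2 ≈ 7297.5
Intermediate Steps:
X = 139/4 (X = -¼*(-139) = 139/4 ≈ 34.750)
H = 100 (H = 10² = 100)
a = 100
((-5 - a)*(-1*2))*X = ((-5 - 1*100)*(-1*2))*(139/4) = ((-5 - 100)*(-2))*(139/4) = -105*(-2)*(139/4) = 210*(139/4) = 14595/2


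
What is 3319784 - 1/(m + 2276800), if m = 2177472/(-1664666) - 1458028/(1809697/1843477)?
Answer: 3958165008277056859666739/1192295947049134260 ≈ 3.3198e+6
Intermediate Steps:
m = -2237180802715222540/1506270533101 (m = 2177472*(-1/1664666) - 1458028/(1809697*(1/1843477)) = -1088736/832333 - 1458028/1809697/1843477 = -1088736/832333 - 1458028*1843477/1809697 = -1088736/832333 - 2687841083356/1809697 = -2237180802715222540/1506270533101 ≈ -1.4852e+6)
3319784 - 1/(m + 2276800) = 3319784 - 1/(-2237180802715222540/1506270533101 + 2276800) = 3319784 - 1/1192295947049134260/1506270533101 = 3319784 - 1*1506270533101/1192295947049134260 = 3319784 - 1506270533101/1192295947049134260 = 3958165008277056859666739/1192295947049134260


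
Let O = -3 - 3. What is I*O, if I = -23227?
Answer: 139362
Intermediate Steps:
O = -6
I*O = -23227*(-6) = 139362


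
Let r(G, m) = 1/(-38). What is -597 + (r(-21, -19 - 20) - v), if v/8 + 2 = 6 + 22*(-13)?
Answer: 63041/38 ≈ 1659.0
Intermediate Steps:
r(G, m) = -1/38
v = -2256 (v = -16 + 8*(6 + 22*(-13)) = -16 + 8*(6 - 286) = -16 + 8*(-280) = -16 - 2240 = -2256)
-597 + (r(-21, -19 - 20) - v) = -597 + (-1/38 - 1*(-2256)) = -597 + (-1/38 + 2256) = -597 + 85727/38 = 63041/38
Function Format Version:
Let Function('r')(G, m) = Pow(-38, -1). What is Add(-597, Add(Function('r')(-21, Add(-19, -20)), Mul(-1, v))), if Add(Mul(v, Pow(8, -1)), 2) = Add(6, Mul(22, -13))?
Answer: Rational(63041, 38) ≈ 1659.0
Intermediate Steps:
Function('r')(G, m) = Rational(-1, 38)
v = -2256 (v = Add(-16, Mul(8, Add(6, Mul(22, -13)))) = Add(-16, Mul(8, Add(6, -286))) = Add(-16, Mul(8, -280)) = Add(-16, -2240) = -2256)
Add(-597, Add(Function('r')(-21, Add(-19, -20)), Mul(-1, v))) = Add(-597, Add(Rational(-1, 38), Mul(-1, -2256))) = Add(-597, Add(Rational(-1, 38), 2256)) = Add(-597, Rational(85727, 38)) = Rational(63041, 38)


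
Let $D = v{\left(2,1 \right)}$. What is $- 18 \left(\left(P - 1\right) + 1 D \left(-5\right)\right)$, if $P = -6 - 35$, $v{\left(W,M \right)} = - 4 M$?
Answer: $396$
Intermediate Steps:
$D = -4$ ($D = \left(-4\right) 1 = -4$)
$P = -41$ ($P = -6 - 35 = -41$)
$- 18 \left(\left(P - 1\right) + 1 D \left(-5\right)\right) = - 18 \left(\left(-41 - 1\right) + 1 \left(-4\right) \left(-5\right)\right) = - 18 \left(-42 - -20\right) = - 18 \left(-42 + 20\right) = \left(-18\right) \left(-22\right) = 396$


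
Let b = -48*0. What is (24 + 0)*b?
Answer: 0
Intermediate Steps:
b = 0
(24 + 0)*b = (24 + 0)*0 = 24*0 = 0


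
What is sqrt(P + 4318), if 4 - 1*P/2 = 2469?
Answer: 6*I*sqrt(17) ≈ 24.739*I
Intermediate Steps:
P = -4930 (P = 8 - 2*2469 = 8 - 4938 = -4930)
sqrt(P + 4318) = sqrt(-4930 + 4318) = sqrt(-612) = 6*I*sqrt(17)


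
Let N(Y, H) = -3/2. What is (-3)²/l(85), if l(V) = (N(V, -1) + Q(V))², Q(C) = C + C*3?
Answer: 36/458329 ≈ 7.8546e-5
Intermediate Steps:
N(Y, H) = -3/2 (N(Y, H) = -3*½ = -3/2)
Q(C) = 4*C (Q(C) = C + 3*C = 4*C)
l(V) = (-3/2 + 4*V)²
(-3)²/l(85) = (-3)²/(((-3 + 8*85)²/4)) = 9/(((-3 + 680)²/4)) = 9/(((¼)*677²)) = 9/(((¼)*458329)) = 9/(458329/4) = 9*(4/458329) = 36/458329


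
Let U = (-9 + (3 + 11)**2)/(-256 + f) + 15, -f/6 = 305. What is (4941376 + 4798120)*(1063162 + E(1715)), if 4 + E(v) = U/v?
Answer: 18521780427666590204/1788745 ≈ 1.0355e+13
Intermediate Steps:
f = -1830 (f = -6*305 = -1830)
U = 31103/2086 (U = (-9 + (3 + 11)**2)/(-256 - 1830) + 15 = (-9 + 14**2)/(-2086) + 15 = (-9 + 196)*(-1/2086) + 15 = 187*(-1/2086) + 15 = -187/2086 + 15 = 31103/2086 ≈ 14.910)
E(v) = -4 + 31103/(2086*v)
(4941376 + 4798120)*(1063162 + E(1715)) = (4941376 + 4798120)*(1063162 + (-4 + (31103/2086)/1715)) = 9739496*(1063162 + (-4 + (31103/2086)*(1/1715))) = 9739496*(1063162 + (-4 + 31103/3577490)) = 9739496*(1063162 - 14278857/3577490) = 9739496*(3803437144523/3577490) = 18521780427666590204/1788745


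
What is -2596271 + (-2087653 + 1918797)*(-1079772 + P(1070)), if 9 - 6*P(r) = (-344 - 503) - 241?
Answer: 546877536167/3 ≈ 1.8229e+11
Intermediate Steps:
P(r) = 1097/6 (P(r) = 3/2 - ((-344 - 503) - 241)/6 = 3/2 - (-847 - 241)/6 = 3/2 - ⅙*(-1088) = 3/2 + 544/3 = 1097/6)
-2596271 + (-2087653 + 1918797)*(-1079772 + P(1070)) = -2596271 + (-2087653 + 1918797)*(-1079772 + 1097/6) = -2596271 - 168856*(-6477535/6) = -2596271 + 546885324980/3 = 546877536167/3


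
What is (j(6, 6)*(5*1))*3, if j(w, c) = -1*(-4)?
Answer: 60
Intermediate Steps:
j(w, c) = 4
(j(6, 6)*(5*1))*3 = (4*(5*1))*3 = (4*5)*3 = 20*3 = 60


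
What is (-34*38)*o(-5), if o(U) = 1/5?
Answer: -1292/5 ≈ -258.40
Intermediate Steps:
o(U) = ⅕ (o(U) = 1*(⅕) = ⅕)
(-34*38)*o(-5) = -34*38*(⅕) = -1292*⅕ = -1292/5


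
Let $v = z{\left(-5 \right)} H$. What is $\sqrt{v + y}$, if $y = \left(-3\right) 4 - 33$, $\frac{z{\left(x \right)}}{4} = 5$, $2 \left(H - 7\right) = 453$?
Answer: $5 \sqrt{185} \approx 68.007$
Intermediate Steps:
$H = \frac{467}{2}$ ($H = 7 + \frac{1}{2} \cdot 453 = 7 + \frac{453}{2} = \frac{467}{2} \approx 233.5$)
$z{\left(x \right)} = 20$ ($z{\left(x \right)} = 4 \cdot 5 = 20$)
$y = -45$ ($y = -12 - 33 = -45$)
$v = 4670$ ($v = 20 \cdot \frac{467}{2} = 4670$)
$\sqrt{v + y} = \sqrt{4670 - 45} = \sqrt{4625} = 5 \sqrt{185}$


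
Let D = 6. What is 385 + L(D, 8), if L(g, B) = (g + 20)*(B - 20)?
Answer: 73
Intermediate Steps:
L(g, B) = (-20 + B)*(20 + g) (L(g, B) = (20 + g)*(-20 + B) = (-20 + B)*(20 + g))
385 + L(D, 8) = 385 + (-400 - 20*6 + 20*8 + 8*6) = 385 + (-400 - 120 + 160 + 48) = 385 - 312 = 73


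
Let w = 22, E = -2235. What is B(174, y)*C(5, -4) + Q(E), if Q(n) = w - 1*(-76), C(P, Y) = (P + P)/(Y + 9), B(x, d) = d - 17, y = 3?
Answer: 70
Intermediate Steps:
B(x, d) = -17 + d
C(P, Y) = 2*P/(9 + Y) (C(P, Y) = (2*P)/(9 + Y) = 2*P/(9 + Y))
Q(n) = 98 (Q(n) = 22 - 1*(-76) = 22 + 76 = 98)
B(174, y)*C(5, -4) + Q(E) = (-17 + 3)*(2*5/(9 - 4)) + 98 = -28*5/5 + 98 = -14*2 + 98 = -28 + 98 = 70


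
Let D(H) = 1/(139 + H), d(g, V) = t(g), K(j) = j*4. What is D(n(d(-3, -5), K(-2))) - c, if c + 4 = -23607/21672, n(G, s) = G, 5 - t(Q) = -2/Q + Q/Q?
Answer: 2487/488 ≈ 5.0963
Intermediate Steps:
t(Q) = 4 + 2/Q (t(Q) = 5 - (-2/Q + Q/Q) = 5 - (-2/Q + 1) = 5 - (1 - 2/Q) = 5 + (-1 + 2/Q) = 4 + 2/Q)
K(j) = 4*j
d(g, V) = 4 + 2/g
c = -285/56 (c = -4 - 23607/21672 = -4 - 23607*1/21672 = -4 - 61/56 = -285/56 ≈ -5.0893)
D(n(d(-3, -5), K(-2))) - c = 1/(139 + (4 + 2/(-3))) - 1*(-285/56) = 1/(139 + (4 + 2*(-⅓))) + 285/56 = 1/(139 + (4 - ⅔)) + 285/56 = 1/(139 + 10/3) + 285/56 = 1/(427/3) + 285/56 = 3/427 + 285/56 = 2487/488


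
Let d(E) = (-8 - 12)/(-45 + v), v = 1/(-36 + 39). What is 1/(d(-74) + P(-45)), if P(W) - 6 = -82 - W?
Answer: -67/2047 ≈ -0.032731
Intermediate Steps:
P(W) = -76 - W (P(W) = 6 + (-82 - W) = -76 - W)
v = 1/3 ≈ 0.33333
d(E) = 30/67 (d(E) = (-8 - 12)/(-45 + 1/3) = -20/(-134/3) = -20*(-3/134) = 30/67)
1/(d(-74) + P(-45)) = 1/(30/67 + (-76 - 1*(-45))) = 1/(30/67 + (-76 + 45)) = 1/(30/67 - 31) = 1/(-2047/67) = -67/2047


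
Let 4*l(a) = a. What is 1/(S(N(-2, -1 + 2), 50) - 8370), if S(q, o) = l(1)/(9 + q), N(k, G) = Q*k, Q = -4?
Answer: -68/569159 ≈ -0.00011947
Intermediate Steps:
l(a) = a/4
N(k, G) = -4*k
S(q, o) = 1/(4*(9 + q)) (S(q, o) = ((1/4)*1)/(9 + q) = 1/(4*(9 + q)))
1/(S(N(-2, -1 + 2), 50) - 8370) = 1/(1/(4*(9 - 4*(-2))) - 8370) = 1/(1/(4*(9 + 8)) - 8370) = 1/((1/4)/17 - 8370) = 1/((1/4)*(1/17) - 8370) = 1/(1/68 - 8370) = 1/(-569159/68) = -68/569159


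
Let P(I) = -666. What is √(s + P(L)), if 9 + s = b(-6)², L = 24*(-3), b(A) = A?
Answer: 3*I*√71 ≈ 25.278*I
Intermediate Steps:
L = -72
s = 27 (s = -9 + (-6)² = -9 + 36 = 27)
√(s + P(L)) = √(27 - 666) = √(-639) = 3*I*√71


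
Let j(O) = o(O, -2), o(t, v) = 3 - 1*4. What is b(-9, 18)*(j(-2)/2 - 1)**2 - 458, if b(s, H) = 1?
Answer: -1823/4 ≈ -455.75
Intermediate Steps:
o(t, v) = -1 (o(t, v) = 3 - 4 = -1)
j(O) = -1
b(-9, 18)*(j(-2)/2 - 1)**2 - 458 = 1*(-1/2 - 1)**2 - 458 = 1*(-3/2)**2 - 458 = 1*(9/4) - 458 = 9/4 - 458 = -1823/4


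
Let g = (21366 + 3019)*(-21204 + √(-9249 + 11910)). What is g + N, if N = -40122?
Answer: -517099662 + 24385*√2661 ≈ -5.1584e+8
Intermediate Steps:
g = -517059540 + 24385*√2661 (g = 24385*(-21204 + √2661) = -517059540 + 24385*√2661 ≈ -5.1580e+8)
g + N = (-517059540 + 24385*√2661) - 40122 = -517099662 + 24385*√2661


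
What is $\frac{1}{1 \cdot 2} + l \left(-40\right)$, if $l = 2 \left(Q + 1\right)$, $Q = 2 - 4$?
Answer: $\frac{161}{2} \approx 80.5$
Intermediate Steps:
$Q = -2$ ($Q = 2 - 4 = -2$)
$l = -2$ ($l = 2 \left(-2 + 1\right) = 2 \left(-1\right) = -2$)
$\frac{1}{1 \cdot 2} + l \left(-40\right) = \frac{1}{1 \cdot 2} - -80 = \frac{1}{2} + 80 = \frac{161}{2}$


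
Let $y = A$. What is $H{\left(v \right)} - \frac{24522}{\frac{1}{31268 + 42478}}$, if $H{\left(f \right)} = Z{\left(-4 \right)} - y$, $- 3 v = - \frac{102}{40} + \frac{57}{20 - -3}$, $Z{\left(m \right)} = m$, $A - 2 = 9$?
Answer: $-1808399427$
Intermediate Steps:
$A = 11$ ($A = 2 + 9 = 11$)
$y = 11$
$v = \frac{11}{460}$ ($v = - \frac{- \frac{102}{40} + \frac{57}{20 - -3}}{3} = - \frac{\left(-102\right) \frac{1}{40} + \frac{57}{20 + 3}}{3} = - \frac{- \frac{51}{20} + \frac{57}{23}}{3} = \left(- \frac{1}{3}\right) \left(- \frac{33}{460}\right) = \frac{11}{460} \approx 0.023913$)
$H{\left(f \right)} = -15$ ($H{\left(f \right)} = -4 - 11 = -15$)
$H{\left(v \right)} - \frac{24522}{\frac{1}{31268 + 42478}} = -15 - \frac{24522}{\frac{1}{31268 + 42478}} = -15 - \frac{24522}{\frac{1}{73746}} = -15 - 24522 \frac{1}{\frac{1}{73746}} = -15 - 1808399412 = -1808399427$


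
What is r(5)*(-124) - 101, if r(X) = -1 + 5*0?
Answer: 23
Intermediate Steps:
r(X) = -1 (r(X) = -1 + 0 = -1)
r(5)*(-124) - 101 = -1*(-124) - 101 = 124 - 101 = 23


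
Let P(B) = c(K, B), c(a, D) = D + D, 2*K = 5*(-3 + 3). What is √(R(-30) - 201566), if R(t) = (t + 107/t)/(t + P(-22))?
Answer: I*√248348909715/1110 ≈ 448.96*I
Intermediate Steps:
K = 0 (K = (5*(-3 + 3))/2 = (5*0)/2 = (½)*0 = 0)
c(a, D) = 2*D
P(B) = 2*B
R(t) = (t + 107/t)/(-44 + t) (R(t) = (t + 107/t)/(t + 2*(-22)) = (t + 107/t)/(t - 44) = (t + 107/t)/(-44 + t))
√(R(-30) - 201566) = √((107 + (-30)²)/((-30)*(-44 - 30)) - 201566) = √(-1/30*(107 + 900)/(-74) - 201566) = √(-1/30*(-1/74)*1007 - 201566) = √(1007/2220 - 201566) = √(-447475513/2220) = I*√248348909715/1110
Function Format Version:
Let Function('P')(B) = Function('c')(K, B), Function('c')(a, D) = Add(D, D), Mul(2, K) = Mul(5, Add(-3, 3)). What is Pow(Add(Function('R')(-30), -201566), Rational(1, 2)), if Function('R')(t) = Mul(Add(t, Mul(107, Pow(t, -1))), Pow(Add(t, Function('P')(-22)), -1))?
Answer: Mul(Rational(1, 1110), I, Pow(248348909715, Rational(1, 2))) ≈ Mul(448.96, I)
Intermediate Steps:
K = 0 (K = Mul(Rational(1, 2), Mul(5, Add(-3, 3))) = Mul(Rational(1, 2), Mul(5, 0)) = Mul(Rational(1, 2), 0) = 0)
Function('c')(a, D) = Mul(2, D)
Function('P')(B) = Mul(2, B)
Function('R')(t) = Mul(Pow(Add(-44, t), -1), Add(t, Mul(107, Pow(t, -1)))) (Function('R')(t) = Mul(Add(t, Mul(107, Pow(t, -1))), Pow(Add(t, Mul(2, -22)), -1)) = Mul(Add(t, Mul(107, Pow(t, -1))), Pow(Add(t, -44), -1)) = Mul(Add(t, Mul(107, Pow(t, -1))), Pow(Add(-44, t), -1)) = Mul(Pow(Add(-44, t), -1), Add(t, Mul(107, Pow(t, -1)))))
Pow(Add(Function('R')(-30), -201566), Rational(1, 2)) = Pow(Add(Mul(Pow(-30, -1), Pow(Add(-44, -30), -1), Add(107, Pow(-30, 2))), -201566), Rational(1, 2)) = Pow(Add(Mul(Rational(-1, 30), Pow(-74, -1), Add(107, 900)), -201566), Rational(1, 2)) = Pow(Add(Mul(Rational(-1, 30), Rational(-1, 74), 1007), -201566), Rational(1, 2)) = Pow(Add(Rational(1007, 2220), -201566), Rational(1, 2)) = Pow(Rational(-447475513, 2220), Rational(1, 2)) = Mul(Rational(1, 1110), I, Pow(248348909715, Rational(1, 2)))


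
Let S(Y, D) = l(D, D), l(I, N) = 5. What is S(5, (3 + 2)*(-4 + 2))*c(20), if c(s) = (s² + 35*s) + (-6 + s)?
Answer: 5570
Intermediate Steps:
S(Y, D) = 5
c(s) = -6 + s² + 36*s
S(5, (3 + 2)*(-4 + 2))*c(20) = 5*(-6 + 20² + 36*20) = 5*(-6 + 400 + 720) = 5*1114 = 5570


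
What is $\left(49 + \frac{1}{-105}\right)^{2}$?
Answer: $\frac{26460736}{11025} \approx 2400.1$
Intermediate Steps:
$\left(49 + \frac{1}{-105}\right)^{2} = \left(49 - \frac{1}{105}\right)^{2} = \left(\frac{5144}{105}\right)^{2} = \frac{26460736}{11025}$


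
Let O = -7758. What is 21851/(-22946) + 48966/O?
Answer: -215515649/29669178 ≈ -7.2640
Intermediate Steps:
21851/(-22946) + 48966/O = 21851/(-22946) + 48966/(-7758) = 21851*(-1/22946) + 48966*(-1/7758) = -21851/22946 - 8161/1293 = -215515649/29669178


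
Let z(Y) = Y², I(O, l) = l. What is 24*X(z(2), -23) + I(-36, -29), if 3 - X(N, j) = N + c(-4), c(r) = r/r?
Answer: -77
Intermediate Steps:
c(r) = 1
X(N, j) = 2 - N (X(N, j) = 3 - (N + 1) = 3 - (1 + N) = 3 + (-1 - N) = 2 - N)
24*X(z(2), -23) + I(-36, -29) = 24*(2 - 1*2²) - 29 = 24*(2 - 1*4) - 29 = 24*(2 - 4) - 29 = 24*(-2) - 29 = -48 - 29 = -77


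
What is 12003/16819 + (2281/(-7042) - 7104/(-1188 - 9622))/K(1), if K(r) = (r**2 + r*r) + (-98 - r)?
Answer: 44101917114509/62095999780430 ≈ 0.71022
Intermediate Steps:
K(r) = -98 - r + 2*r**2 (K(r) = (r**2 + r**2) + (-98 - r) = 2*r**2 + (-98 - r) = -98 - r + 2*r**2)
12003/16819 + (2281/(-7042) - 7104/(-1188 - 9622))/K(1) = 12003/16819 + (2281/(-7042) - 7104/(-1188 - 9622))/(-98 - 1*1 + 2*1**2) = 12003*(1/16819) + (2281*(-1/7042) - 7104/(-10810))/(-98 - 1 + 2*1) = 12003/16819 + (-2281/7042 - 7104*(-1/10810))/(-98 - 1 + 2) = 12003/16819 + (-2281/7042 + 3552/5405)/(-97) = 12003/16819 + (12684379/38062010)*(-1/97) = 12003/16819 - 12684379/3692014970 = 44101917114509/62095999780430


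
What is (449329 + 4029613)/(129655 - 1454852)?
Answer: -4478942/1325197 ≈ -3.3798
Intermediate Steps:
(449329 + 4029613)/(129655 - 1454852) = 4478942/(-1325197) = 4478942*(-1/1325197) = -4478942/1325197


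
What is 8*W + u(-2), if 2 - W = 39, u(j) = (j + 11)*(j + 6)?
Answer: -260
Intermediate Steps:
u(j) = (6 + j)*(11 + j) (u(j) = (11 + j)*(6 + j) = (6 + j)*(11 + j))
W = -37 (W = 2 - 1*39 = 2 - 39 = -37)
8*W + u(-2) = 8*(-37) + (66 + (-2)² + 17*(-2)) = -296 + (66 + 4 - 34) = -296 + 36 = -260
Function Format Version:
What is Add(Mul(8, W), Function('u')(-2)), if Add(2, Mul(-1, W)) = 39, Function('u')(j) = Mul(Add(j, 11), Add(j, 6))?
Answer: -260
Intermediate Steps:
Function('u')(j) = Mul(Add(6, j), Add(11, j)) (Function('u')(j) = Mul(Add(11, j), Add(6, j)) = Mul(Add(6, j), Add(11, j)))
W = -37 (W = Add(2, Mul(-1, 39)) = Add(2, -39) = -37)
Add(Mul(8, W), Function('u')(-2)) = Add(Mul(8, -37), Add(66, Pow(-2, 2), Mul(17, -2))) = Add(-296, Add(66, 4, -34)) = Add(-296, 36) = -260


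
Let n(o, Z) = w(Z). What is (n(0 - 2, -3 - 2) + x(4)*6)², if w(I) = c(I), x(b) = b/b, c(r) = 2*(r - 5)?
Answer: 196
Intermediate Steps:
c(r) = -10 + 2*r (c(r) = 2*(-5 + r) = -10 + 2*r)
x(b) = 1
w(I) = -10 + 2*I
n(o, Z) = -10 + 2*Z
(n(0 - 2, -3 - 2) + x(4)*6)² = ((-10 + 2*(-3 - 2)) + 1*6)² = ((-10 + 2*(-5)) + 6)² = ((-10 - 10) + 6)² = (-20 + 6)² = (-14)² = 196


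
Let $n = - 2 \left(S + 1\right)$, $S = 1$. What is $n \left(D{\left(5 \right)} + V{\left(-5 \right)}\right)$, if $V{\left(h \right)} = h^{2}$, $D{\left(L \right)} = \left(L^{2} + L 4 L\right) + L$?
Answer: $-620$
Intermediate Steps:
$n = -4$ ($n = - 2 \left(1 + 1\right) = \left(-2\right) 2 = -4$)
$D{\left(L \right)} = L + 5 L^{2}$ ($D{\left(L \right)} = \left(L^{2} + 4 L L\right) + L = \left(L^{2} + 4 L^{2}\right) + L = 5 L^{2} + L = L + 5 L^{2}$)
$n \left(D{\left(5 \right)} + V{\left(-5 \right)}\right) = - 4 \left(5 \left(1 + 5 \cdot 5\right) + \left(-5\right)^{2}\right) = - 4 \left(5 \left(1 + 25\right) + 25\right) = - 4 \left(5 \cdot 26 + 25\right) = - 4 \left(130 + 25\right) = \left(-4\right) 155 = -620$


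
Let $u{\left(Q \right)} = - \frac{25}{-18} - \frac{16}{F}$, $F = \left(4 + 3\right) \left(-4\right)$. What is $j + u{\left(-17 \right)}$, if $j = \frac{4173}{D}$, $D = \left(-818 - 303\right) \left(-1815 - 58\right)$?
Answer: $\frac{519135149}{264553758} \approx 1.9623$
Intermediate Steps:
$F = -28$ ($F = 7 \left(-4\right) = -28$)
$D = 2099633$ ($D = \left(-1121\right) \left(-1873\right) = 2099633$)
$j = \frac{4173}{2099633} \approx 0.0019875$
$u{\left(Q \right)} = \frac{247}{126}$ ($u{\left(Q \right)} = - \frac{25}{-18} - \frac{16}{-28} = \left(-25\right) \left(- \frac{1}{18}\right) - - \frac{4}{7} = \frac{25}{18} + \frac{4}{7} = \frac{247}{126}$)
$j + u{\left(-17 \right)} = \frac{4173}{2099633} + \frac{247}{126} = \frac{519135149}{264553758}$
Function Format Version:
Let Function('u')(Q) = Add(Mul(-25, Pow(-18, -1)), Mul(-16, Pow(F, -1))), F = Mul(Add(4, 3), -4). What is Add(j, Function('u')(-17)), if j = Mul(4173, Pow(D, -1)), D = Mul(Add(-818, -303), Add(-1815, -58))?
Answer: Rational(519135149, 264553758) ≈ 1.9623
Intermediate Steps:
F = -28 (F = Mul(7, -4) = -28)
D = 2099633 (D = Mul(-1121, -1873) = 2099633)
j = Rational(4173, 2099633) (j = Mul(4173, Pow(2099633, -1)) = Mul(4173, Rational(1, 2099633)) = Rational(4173, 2099633) ≈ 0.0019875)
Function('u')(Q) = Rational(247, 126) (Function('u')(Q) = Add(Mul(-25, Pow(-18, -1)), Mul(-16, Pow(-28, -1))) = Add(Mul(-25, Rational(-1, 18)), Mul(-16, Rational(-1, 28))) = Add(Rational(25, 18), Rational(4, 7)) = Rational(247, 126))
Add(j, Function('u')(-17)) = Add(Rational(4173, 2099633), Rational(247, 126)) = Rational(519135149, 264553758)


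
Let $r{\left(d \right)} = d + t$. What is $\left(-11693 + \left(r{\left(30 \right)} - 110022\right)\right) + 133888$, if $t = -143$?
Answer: $12060$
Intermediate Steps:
$r{\left(d \right)} = -143 + d$ ($r{\left(d \right)} = d - 143 = -143 + d$)
$\left(-11693 + \left(r{\left(30 \right)} - 110022\right)\right) + 133888 = \left(-11693 + \left(\left(-143 + 30\right) - 110022\right)\right) + 133888 = \left(-11693 - 110135\right) + 133888 = -121828 + 133888 = 12060$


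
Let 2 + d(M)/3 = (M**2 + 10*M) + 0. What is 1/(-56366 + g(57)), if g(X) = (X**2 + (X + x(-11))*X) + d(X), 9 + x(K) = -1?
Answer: -1/38987 ≈ -2.5650e-5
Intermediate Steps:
x(K) = -10 (x(K) = -9 - 1 = -10)
d(M) = -6 + 3*M**2 + 30*M (d(M) = -6 + 3*((M**2 + 10*M) + 0) = -6 + 3*(M**2 + 10*M) = -6 + (3*M**2 + 30*M) = -6 + 3*M**2 + 30*M)
g(X) = -6 + 4*X**2 + 30*X + X*(-10 + X) (g(X) = (X**2 + (X - 10)*X) + (-6 + 3*X**2 + 30*X) = (X**2 + (-10 + X)*X) + (-6 + 3*X**2 + 30*X) = (X**2 + X*(-10 + X)) + (-6 + 3*X**2 + 30*X) = -6 + 4*X**2 + 30*X + X*(-10 + X))
1/(-56366 + g(57)) = 1/(-56366 + (-6 + 5*57**2 + 20*57)) = 1/(-56366 + (-6 + 5*3249 + 1140)) = 1/(-56366 + (-6 + 16245 + 1140)) = 1/(-56366 + 17379) = 1/(-38987) = -1/38987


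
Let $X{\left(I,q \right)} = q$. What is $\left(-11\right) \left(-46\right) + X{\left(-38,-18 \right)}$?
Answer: $488$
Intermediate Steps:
$\left(-11\right) \left(-46\right) + X{\left(-38,-18 \right)} = \left(-11\right) \left(-46\right) - 18 = 506 - 18 = 488$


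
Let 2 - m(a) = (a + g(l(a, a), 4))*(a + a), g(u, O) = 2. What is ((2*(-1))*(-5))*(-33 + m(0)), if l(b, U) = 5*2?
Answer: -310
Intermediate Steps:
l(b, U) = 10
m(a) = 2 - 2*a*(2 + a) (m(a) = 2 - (a + 2)*(a + a) = 2 - (2 + a)*2*a = 2 - 2*a*(2 + a))
((2*(-1))*(-5))*(-33 + m(0)) = ((2*(-1))*(-5))*(-33 + (2 - 4*0 - 2*0²)) = (-2*(-5))*(-33 + (2 + 0 - 2*0)) = 10*(-33 + (2 + 0 + 0)) = 10*(-33 + 2) = 10*(-31) = -310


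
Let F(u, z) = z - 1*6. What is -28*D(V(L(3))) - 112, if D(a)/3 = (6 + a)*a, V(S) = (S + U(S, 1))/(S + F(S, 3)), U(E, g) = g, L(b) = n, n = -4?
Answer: -2404/7 ≈ -343.43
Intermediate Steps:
F(u, z) = -6 + z (F(u, z) = z - 6 = -6 + z)
L(b) = -4
V(S) = (1 + S)/(-3 + S) (V(S) = (S + 1)/(S + (-6 + 3)) = (1 + S)/(S - 3) = (1 + S)/(-3 + S))
D(a) = 3*a*(6 + a) (D(a) = 3*((6 + a)*a) = 3*(a*(6 + a)) = 3*a*(6 + a))
-28*D(V(L(3))) - 112 = -84*(1 - 4)/(-3 - 4)*(6 + (1 - 4)/(-3 - 4)) - 112 = -84*-3/(-7)*(6 - 3/(-7)) - 112 = -84*(-⅐*(-3))*(6 - ⅐*(-3)) - 112 = -84*3*(6 + 3/7)/7 - 112 = -84*3*45/(7*7) - 112 = -28*405/49 - 112 = -1620/7 - 112 = -2404/7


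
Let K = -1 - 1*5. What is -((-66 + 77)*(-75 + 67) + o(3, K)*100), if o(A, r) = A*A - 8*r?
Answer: -5612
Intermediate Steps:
K = -6 (K = -1 - 5 = -6)
o(A, r) = A² - 8*r
-((-66 + 77)*(-75 + 67) + o(3, K)*100) = -((-66 + 77)*(-75 + 67) + (3² - 8*(-6))*100) = -(11*(-8) + (9 + 48)*100) = -(-88 + 57*100) = -(-88 + 5700) = -1*5612 = -5612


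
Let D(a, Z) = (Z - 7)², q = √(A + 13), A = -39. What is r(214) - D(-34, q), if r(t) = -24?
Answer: -47 + 14*I*√26 ≈ -47.0 + 71.386*I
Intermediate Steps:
q = I*√26 (q = √(-39 + 13) = √(-26) = I*√26 ≈ 5.099*I)
D(a, Z) = (-7 + Z)²
r(214) - D(-34, q) = -24 - (-7 + I*√26)²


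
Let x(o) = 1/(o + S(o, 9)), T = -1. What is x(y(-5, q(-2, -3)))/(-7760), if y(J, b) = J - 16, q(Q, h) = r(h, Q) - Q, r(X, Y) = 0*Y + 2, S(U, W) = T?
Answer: 1/170720 ≈ 5.8575e-6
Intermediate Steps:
S(U, W) = -1
r(X, Y) = 2 (r(X, Y) = 0 + 2 = 2)
q(Q, h) = 2 - Q
y(J, b) = -16 + J
x(o) = 1/(-1 + o) (x(o) = 1/(o - 1) = 1/(-1 + o))
x(y(-5, q(-2, -3)))/(-7760) = 1/(-1 + (-16 - 5)*(-7760)) = -1/7760/(-1 - 21) = -1/7760/(-22) = -1/22*(-1/7760) = 1/170720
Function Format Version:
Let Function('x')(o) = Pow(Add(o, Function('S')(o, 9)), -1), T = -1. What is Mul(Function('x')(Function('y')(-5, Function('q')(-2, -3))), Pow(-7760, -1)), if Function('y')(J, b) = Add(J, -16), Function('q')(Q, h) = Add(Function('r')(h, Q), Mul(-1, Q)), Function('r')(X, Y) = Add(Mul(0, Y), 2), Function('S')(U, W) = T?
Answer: Rational(1, 170720) ≈ 5.8575e-6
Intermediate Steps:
Function('S')(U, W) = -1
Function('r')(X, Y) = 2 (Function('r')(X, Y) = Add(0, 2) = 2)
Function('q')(Q, h) = Add(2, Mul(-1, Q))
Function('y')(J, b) = Add(-16, J)
Function('x')(o) = Pow(Add(-1, o), -1) (Function('x')(o) = Pow(Add(o, -1), -1) = Pow(Add(-1, o), -1))
Mul(Function('x')(Function('y')(-5, Function('q')(-2, -3))), Pow(-7760, -1)) = Mul(Pow(Add(-1, Add(-16, -5)), -1), Pow(-7760, -1)) = Mul(Pow(Add(-1, -21), -1), Rational(-1, 7760)) = Mul(Pow(-22, -1), Rational(-1, 7760)) = Mul(Rational(-1, 22), Rational(-1, 7760)) = Rational(1, 170720)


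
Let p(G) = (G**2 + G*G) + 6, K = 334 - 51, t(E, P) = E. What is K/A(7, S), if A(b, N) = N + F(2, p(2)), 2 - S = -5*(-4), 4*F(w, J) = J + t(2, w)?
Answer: -283/14 ≈ -20.214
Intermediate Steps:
K = 283
p(G) = 6 + 2*G**2 (p(G) = (G**2 + G**2) + 6 = 2*G**2 + 6 = 6 + 2*G**2)
F(w, J) = 1/2 + J/4 (F(w, J) = (J + 2)/4 = (2 + J)/4 = 1/2 + J/4)
S = -18 (S = 2 - (-5)*(-4) = 2 - 1*20 = 2 - 20 = -18)
A(b, N) = 4 + N (A(b, N) = N + (1/2 + (6 + 2*2**2)/4) = N + (1/2 + (6 + 2*4)/4) = N + (1/2 + (6 + 8)/4) = N + (1/2 + (1/4)*14) = N + (1/2 + 7/2) = N + 4 = 4 + N)
K/A(7, S) = 283/(4 - 18) = 283/(-14) = 283*(-1/14) = -283/14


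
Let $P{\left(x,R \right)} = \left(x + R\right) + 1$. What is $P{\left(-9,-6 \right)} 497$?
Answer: $-6958$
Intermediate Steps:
$P{\left(x,R \right)} = 1 + R + x$ ($P{\left(x,R \right)} = \left(R + x\right) + 1 = 1 + R + x$)
$P{\left(-9,-6 \right)} 497 = \left(1 - 6 - 9\right) 497 = \left(-14\right) 497 = -6958$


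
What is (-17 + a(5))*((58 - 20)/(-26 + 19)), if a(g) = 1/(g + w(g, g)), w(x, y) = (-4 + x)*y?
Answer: 3211/35 ≈ 91.743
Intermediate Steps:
w(x, y) = y*(-4 + x)
a(g) = 1/(g + g*(-4 + g))
(-17 + a(5))*((58 - 20)/(-26 + 19)) = (-17 + 1/(5*(-3 + 5)))*((58 - 20)/(-26 + 19)) = (-17 + (⅕)/2)*(38/(-7)) = (-17 + (⅕)*(½))*(38*(-⅐)) = (-17 + ⅒)*(-38/7) = -169/10*(-38/7) = 3211/35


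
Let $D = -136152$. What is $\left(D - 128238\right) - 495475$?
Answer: $-759865$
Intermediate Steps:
$\left(D - 128238\right) - 495475 = \left(-136152 - 128238\right) - 495475 = -264390 - 495475 = -759865$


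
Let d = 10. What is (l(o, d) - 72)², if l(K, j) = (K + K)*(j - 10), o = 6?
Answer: 5184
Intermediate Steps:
l(K, j) = 2*K*(-10 + j) (l(K, j) = (2*K)*(-10 + j) = 2*K*(-10 + j))
(l(o, d) - 72)² = (2*6*(-10 + 10) - 72)² = (2*6*0 - 72)² = (0 - 72)² = (-72)² = 5184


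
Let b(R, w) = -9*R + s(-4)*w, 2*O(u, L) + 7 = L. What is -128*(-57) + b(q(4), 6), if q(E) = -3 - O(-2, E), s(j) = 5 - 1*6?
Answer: 14607/2 ≈ 7303.5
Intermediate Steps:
s(j) = -1 (s(j) = 5 - 6 = -1)
O(u, L) = -7/2 + L/2
q(E) = ½ - E/2 (q(E) = -3 - (-7/2 + E/2) = -3 + (7/2 - E/2) = ½ - E/2)
b(R, w) = -w - 9*R (b(R, w) = -9*R - w = -w - 9*R)
-128*(-57) + b(q(4), 6) = -128*(-57) + (-1*6 - 9*(½ - ½*4)) = 7296 + (-6 - 9*(½ - 2)) = 7296 + (-6 - 9*(-3/2)) = 7296 + (-6 + 27/2) = 7296 + 15/2 = 14607/2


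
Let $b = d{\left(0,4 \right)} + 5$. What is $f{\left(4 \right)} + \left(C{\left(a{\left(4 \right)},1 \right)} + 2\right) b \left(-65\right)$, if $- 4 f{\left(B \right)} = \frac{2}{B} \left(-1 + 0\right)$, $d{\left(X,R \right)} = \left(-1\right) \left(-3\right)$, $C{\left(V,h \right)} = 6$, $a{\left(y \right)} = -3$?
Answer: $- \frac{33279}{8} \approx -4159.9$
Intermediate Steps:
$d{\left(X,R \right)} = 3$
$b = 8$ ($b = 3 + 5 = 8$)
$f{\left(B \right)} = \frac{1}{2 B}$ ($f{\left(B \right)} = - \frac{\frac{2}{B} \left(-1 + 0\right)}{4} = - \frac{\frac{2}{B} \left(-1\right)}{4} = - \frac{\left(-2\right) \frac{1}{B}}{4} = \frac{1}{2 B}$)
$f{\left(4 \right)} + \left(C{\left(a{\left(4 \right)},1 \right)} + 2\right) b \left(-65\right) = \frac{1}{2 \cdot 4} + \left(6 + 2\right) 8 \left(-65\right) = \frac{1}{2} \cdot \frac{1}{4} + 8 \cdot 8 \left(-65\right) = \frac{1}{8} + 64 \left(-65\right) = \frac{1}{8} - 4160 = - \frac{33279}{8}$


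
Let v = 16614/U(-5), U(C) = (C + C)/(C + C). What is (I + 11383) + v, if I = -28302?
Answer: -305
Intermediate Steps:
U(C) = 1 (U(C) = (2*C)/((2*C)) = (2*C)*(1/(2*C)) = 1)
v = 16614 (v = 16614/1 = 16614*1 = 16614)
(I + 11383) + v = (-28302 + 11383) + 16614 = -16919 + 16614 = -305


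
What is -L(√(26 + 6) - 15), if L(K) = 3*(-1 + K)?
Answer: 48 - 12*√2 ≈ 31.029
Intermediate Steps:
L(K) = -3 + 3*K
-L(√(26 + 6) - 15) = -(-3 + 3*(√(26 + 6) - 15)) = -(-3 + 3*(√32 - 15)) = -(-3 + 3*(4*√2 - 15)) = -(-3 + 3*(-15 + 4*√2)) = -(-3 + (-45 + 12*√2)) = -(-48 + 12*√2) = 48 - 12*√2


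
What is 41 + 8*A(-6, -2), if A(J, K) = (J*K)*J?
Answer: -535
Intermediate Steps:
A(J, K) = K*J²
41 + 8*A(-6, -2) = 41 + 8*(-2*(-6)²) = 41 + 8*(-2*36) = 41 + 8*(-72) = 41 - 576 = -535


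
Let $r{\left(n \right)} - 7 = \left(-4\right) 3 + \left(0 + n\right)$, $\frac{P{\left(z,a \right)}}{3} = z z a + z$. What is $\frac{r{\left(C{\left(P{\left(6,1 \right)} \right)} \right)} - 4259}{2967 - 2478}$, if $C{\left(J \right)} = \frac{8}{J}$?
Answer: $- \frac{268628}{30807} \approx -8.7197$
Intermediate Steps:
$P{\left(z,a \right)} = 3 z + 3 a z^{2}$ ($P{\left(z,a \right)} = 3 \left(z z a + z\right) = 3 \left(z^{2} a + z\right) = 3 \left(a z^{2} + z\right) = 3 \left(z + a z^{2}\right) = 3 z + 3 a z^{2}$)
$r{\left(n \right)} = -5 + n$ ($r{\left(n \right)} = 7 + \left(\left(-4\right) 3 + \left(0 + n\right)\right) = 7 + \left(-12 + n\right) = -5 + n$)
$\frac{r{\left(C{\left(P{\left(6,1 \right)} \right)} \right)} - 4259}{2967 - 2478} = \frac{\left(-5 + \frac{8}{3 \cdot 6 \left(1 + 1 \cdot 6\right)}\right) - 4259}{2967 - 2478} = \frac{\left(-5 + \frac{8}{3 \cdot 6 \left(1 + 6\right)}\right) - 4259}{489} = \left(\left(-5 + \frac{8}{3 \cdot 6 \cdot 7}\right) - 4259\right) \frac{1}{489} = \left(\left(-5 + \frac{8}{126}\right) - 4259\right) \frac{1}{489} = \left(\left(-5 + 8 \cdot \frac{1}{126}\right) - 4259\right) \frac{1}{489} = \left(\left(-5 + \frac{4}{63}\right) - 4259\right) \frac{1}{489} = \left(- \frac{311}{63} - 4259\right) \frac{1}{489} = \left(- \frac{268628}{63}\right) \frac{1}{489} = - \frac{268628}{30807}$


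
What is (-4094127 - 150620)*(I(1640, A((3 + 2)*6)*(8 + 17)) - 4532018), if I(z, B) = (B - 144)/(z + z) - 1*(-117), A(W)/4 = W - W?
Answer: 3943538538882358/205 ≈ 1.9237e+13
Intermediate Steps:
A(W) = 0 (A(W) = 4*(W - W) = 4*0 = 0)
I(z, B) = 117 + (-144 + B)/(2*z) (I(z, B) = (-144 + B)/((2*z)) + 117 = (-144 + B)*(1/(2*z)) + 117 = (-144 + B)/(2*z) + 117 = 117 + (-144 + B)/(2*z))
(-4094127 - 150620)*(I(1640, A((3 + 2)*6)*(8 + 17)) - 4532018) = (-4094127 - 150620)*((½)*(-144 + 0*(8 + 17) + 234*1640)/1640 - 4532018) = -4244747*((½)*(1/1640)*(-144 + 0*25 + 383760) - 4532018) = -4244747*((½)*(1/1640)*(-144 + 0 + 383760) - 4532018) = -4244747*((½)*(1/1640)*383616 - 4532018) = -4244747*(23976/205 - 4532018) = -4244747*(-929039714/205) = 3943538538882358/205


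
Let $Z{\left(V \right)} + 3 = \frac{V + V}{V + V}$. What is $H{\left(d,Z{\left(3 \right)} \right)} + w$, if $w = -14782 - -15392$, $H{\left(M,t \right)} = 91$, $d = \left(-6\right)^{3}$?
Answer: $701$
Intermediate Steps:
$d = -216$
$Z{\left(V \right)} = -2$ ($Z{\left(V \right)} = -3 + \frac{V + V}{V + V} = -3 + \frac{2 V}{2 V} = -3 + 2 V \frac{1}{2 V} = -3 + 1 = -2$)
$w = 610$ ($w = -14782 + 15392 = 610$)
$H{\left(d,Z{\left(3 \right)} \right)} + w = 91 + 610 = 701$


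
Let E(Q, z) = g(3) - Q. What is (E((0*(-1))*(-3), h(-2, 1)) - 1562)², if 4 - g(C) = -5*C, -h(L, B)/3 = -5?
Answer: 2380849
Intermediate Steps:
h(L, B) = 15 (h(L, B) = -3*(-5) = 15)
g(C) = 4 + 5*C (g(C) = 4 - (-5)*C = 4 + 5*C)
E(Q, z) = 19 - Q (E(Q, z) = (4 + 5*3) - Q = (4 + 15) - Q = 19 - Q)
(E((0*(-1))*(-3), h(-2, 1)) - 1562)² = ((19 - 0*(-1)*(-3)) - 1562)² = ((19 - 0*(-3)) - 1562)² = ((19 - 1*0) - 1562)² = ((19 + 0) - 1562)² = (19 - 1562)² = (-1543)² = 2380849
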